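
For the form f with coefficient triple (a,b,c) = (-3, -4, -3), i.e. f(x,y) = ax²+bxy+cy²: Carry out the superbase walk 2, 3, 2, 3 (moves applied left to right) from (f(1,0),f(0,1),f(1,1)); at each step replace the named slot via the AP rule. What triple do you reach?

start (-3,-3,-10) = (f(1,0),f(0,1),f(1,1))
replace slot 2: 2·((-3)+(-10)) − (-3) = -23 → (-3,-23,-10)
replace slot 3: 2·((-3)+(-23)) − (-10) = -42 → (-3,-23,-42)
replace slot 2: 2·((-3)+(-42)) − (-23) = -67 → (-3,-67,-42)
replace slot 3: 2·((-3)+(-67)) − (-42) = -98 → (-3,-67,-98)

-3,-67,-98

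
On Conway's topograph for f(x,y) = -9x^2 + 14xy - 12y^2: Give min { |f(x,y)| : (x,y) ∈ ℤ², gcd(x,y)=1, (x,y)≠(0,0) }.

translate: b→4 (≡-14 mod 18), so (9,-14,12)→(9,4,7)
flip: (9,4,7)→(7,-4,9)
reduced (well bottom): (7,-4,9) with a≤c, −a<b≤a
well minimum |f| = |-7| = 7 (negative-definite)

7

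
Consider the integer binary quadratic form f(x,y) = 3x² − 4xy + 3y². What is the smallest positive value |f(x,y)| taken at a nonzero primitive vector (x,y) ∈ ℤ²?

translate: b→2 (≡-4 mod 6), so (3,-4,3)→(3,2,2)
flip: (3,2,2)→(2,-2,3)
translate: b→2 (≡-2 mod 4), so (2,-2,3)→(2,2,3)
reduced (well bottom): (2,2,3) with a≤c, −a<b≤a
well minimum = a = 2

2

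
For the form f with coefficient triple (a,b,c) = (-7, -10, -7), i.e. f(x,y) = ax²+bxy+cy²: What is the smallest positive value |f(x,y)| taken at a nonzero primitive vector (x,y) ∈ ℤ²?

translate: b→-4 (≡10 mod 14), so (7,10,7)→(7,-4,4)
flip: (7,-4,4)→(4,4,7)
reduced (well bottom): (4,4,7) with a≤c, −a<b≤a
well minimum |f| = |-4| = 4 (negative-definite)

4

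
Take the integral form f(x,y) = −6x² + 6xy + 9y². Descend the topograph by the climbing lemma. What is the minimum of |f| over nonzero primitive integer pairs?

river: ρ → (9,12,-3)
river: ρ → (-3,12,9)
river: ρ → (9,6,-6)
river: ρ → (-6,6,9)
closes: descent 0, river 4
min |a| on river = 3

3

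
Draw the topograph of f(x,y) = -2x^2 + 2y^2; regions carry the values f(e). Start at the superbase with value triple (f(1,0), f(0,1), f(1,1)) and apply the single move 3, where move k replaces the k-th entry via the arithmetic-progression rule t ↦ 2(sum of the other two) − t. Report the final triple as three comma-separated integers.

start (-2,2,0) = (f(1,0),f(0,1),f(1,1))
replace slot 3: 2·((-2)+2) − 0 = 0 → (-2,2,0)

-2,2,0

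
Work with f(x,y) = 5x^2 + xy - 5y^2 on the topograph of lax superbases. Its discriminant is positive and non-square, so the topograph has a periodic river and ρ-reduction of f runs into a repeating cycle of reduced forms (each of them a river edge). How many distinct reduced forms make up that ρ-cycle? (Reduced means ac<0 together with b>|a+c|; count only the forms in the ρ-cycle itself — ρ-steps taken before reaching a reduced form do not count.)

D = 101, ⌊√D⌋ = 10
river: ρ → (-5,9,1)
river: ρ → (1,9,-5)
river: ρ → (-5,1,5)
river: ρ → (5,9,-1)
river: ρ → (-1,9,5)
river: ρ → (5,1,-5)
ρ-cycle length = 6 (tail of 0 descent steps not counted)

6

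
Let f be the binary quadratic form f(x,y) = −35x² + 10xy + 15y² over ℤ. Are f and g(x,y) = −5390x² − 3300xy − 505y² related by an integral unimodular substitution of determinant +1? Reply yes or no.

D₁ = 2200, D₂ = 2200
river cycle of f (length 6): (15, 20, -30), (-30, 40, 5), (5, 40, -30), (-30, 20, 15), (15, 40, -10), (-10, 40, 15)
river cycle of g (length 6): (15, 20, -30), (-30, 40, 5), (5, 40, -30), (-30, 20, 15), (15, 40, -10), (-10, 40, 15)
cycles coincide ⇒ equivalent

yes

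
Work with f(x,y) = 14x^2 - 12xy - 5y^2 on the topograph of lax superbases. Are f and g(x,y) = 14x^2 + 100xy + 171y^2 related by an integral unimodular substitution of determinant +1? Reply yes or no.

D₁ = 424, D₂ = 424
river cycle of f (length 14): (-5, 12, 14), (14, 16, -3), (-3, 20, 2), (2, 20, -3), (-3, 16, 14), (14, 12, -5), (-5, 18, 5), (5, 12, -14), (-14, 16, 3), (3, 20, -2), … (4 more)
river cycle of g (length 14): (14, 16, -3), (-3, 20, 2), (2, 20, -3), (-3, 16, 14), (14, 12, -5), (-5, 18, 5), (5, 12, -14), (-14, 16, 3), (3, 20, -2), (-2, 20, 3), … (4 more)
cycles coincide ⇒ equivalent

yes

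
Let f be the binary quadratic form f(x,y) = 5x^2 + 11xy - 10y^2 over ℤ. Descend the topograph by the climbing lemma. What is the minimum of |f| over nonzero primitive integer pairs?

river: ρ → (-10,9,6)
river: ρ → (6,15,-4)
river: ρ → (-4,17,2)
river: ρ → (2,15,-12)
river: ρ → (-12,9,5)
river: ρ → (5,11,-10)
closes: descent 0, river 6
min |a| on river = 2

2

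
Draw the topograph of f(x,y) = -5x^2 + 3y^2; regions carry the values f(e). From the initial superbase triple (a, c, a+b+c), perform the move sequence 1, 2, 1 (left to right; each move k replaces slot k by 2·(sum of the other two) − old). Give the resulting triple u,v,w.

start (-5,3,-2) = (f(1,0),f(0,1),f(1,1))
replace slot 1: 2·(3+(-2)) − (-5) = 7 → (7,3,-2)
replace slot 2: 2·(7+(-2)) − 3 = 7 → (7,7,-2)
replace slot 1: 2·(7+(-2)) − 7 = 3 → (3,7,-2)

3,7,-2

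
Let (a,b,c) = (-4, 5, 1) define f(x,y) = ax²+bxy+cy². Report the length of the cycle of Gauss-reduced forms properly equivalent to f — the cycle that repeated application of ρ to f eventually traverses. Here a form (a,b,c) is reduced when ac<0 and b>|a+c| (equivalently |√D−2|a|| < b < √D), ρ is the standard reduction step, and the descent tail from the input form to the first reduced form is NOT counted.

D = 41, ⌊√D⌋ = 6
river: ρ → (1,5,-4)
river: ρ → (-4,3,2)
river: ρ → (2,5,-2)
river: ρ → (-2,3,4)
river: ρ → (4,5,-1)
river: ρ → (-1,5,4)
river: ρ → (4,3,-2)
river: ρ → (-2,5,2)
river: ρ → (2,3,-4)
river: ρ → (-4,5,1)
ρ-cycle length = 10 (tail of 0 descent steps not counted)

10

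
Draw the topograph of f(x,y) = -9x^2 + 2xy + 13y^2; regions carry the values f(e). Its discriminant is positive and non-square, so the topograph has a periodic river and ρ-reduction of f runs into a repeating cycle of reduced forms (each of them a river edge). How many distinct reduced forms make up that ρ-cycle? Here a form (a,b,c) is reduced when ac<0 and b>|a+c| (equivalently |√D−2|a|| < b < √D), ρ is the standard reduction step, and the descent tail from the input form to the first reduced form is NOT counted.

D = 472, ⌊√D⌋ = 21
descent: ρ → (13,-2,-9)
descent: ρ → (-9,20,2)  [lands on river]
river: ρ → (2,20,-9)
river: ρ → (-9,16,6)
river: ρ → (6,20,-3)
river: ρ → (-3,16,18)
river: ρ → (18,20,-1)
river: ρ → (-1,20,18)
river: ρ → (18,16,-3)
river: ρ → (-3,20,6)
river: ρ → (6,16,-9)
ρ-cycle length = 10 (tail of 2 descent steps not counted)

10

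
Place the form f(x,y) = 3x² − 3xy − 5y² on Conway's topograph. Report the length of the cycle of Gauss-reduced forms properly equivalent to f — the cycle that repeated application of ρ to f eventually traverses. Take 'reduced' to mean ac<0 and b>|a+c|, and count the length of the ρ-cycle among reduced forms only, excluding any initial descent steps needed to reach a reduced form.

D = 69, ⌊√D⌋ = 8
descent: ρ → (-5,3,3)  [lands on river]
river: ρ → (3,3,-5)
river: ρ → (-5,7,1)
river: ρ → (1,7,-5)
ρ-cycle length = 4 (tail of 1 descent step not counted)

4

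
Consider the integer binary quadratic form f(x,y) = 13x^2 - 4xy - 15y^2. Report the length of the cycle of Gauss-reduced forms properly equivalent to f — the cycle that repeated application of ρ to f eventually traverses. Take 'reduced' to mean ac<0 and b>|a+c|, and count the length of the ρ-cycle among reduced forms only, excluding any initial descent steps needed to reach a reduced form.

D = 796, ⌊√D⌋ = 28
descent: ρ → (-15,4,13)  [lands on river]
river: ρ → (13,22,-6)
river: ρ → (-6,26,5)
river: ρ → (5,24,-11)
river: ρ → (-11,20,9)
river: ρ → (9,16,-15)
river: ρ → (-15,14,10)
river: ρ → (10,26,-3)
river: ρ → (-3,28,1)
river: ρ → (1,28,-3)
river: ρ → (-3,26,10)
river: ρ → (10,14,-15)
river: ρ → (-15,16,9)
river: ρ → (9,20,-11)
river: ρ → (-11,24,5)
river: ρ → (5,26,-6)
river: ρ → (-6,22,13)
river: ρ → (13,4,-15)
river: ρ → (-15,26,2)
river: ρ → (2,26,-15)
ρ-cycle length = 20 (tail of 1 descent step not counted)

20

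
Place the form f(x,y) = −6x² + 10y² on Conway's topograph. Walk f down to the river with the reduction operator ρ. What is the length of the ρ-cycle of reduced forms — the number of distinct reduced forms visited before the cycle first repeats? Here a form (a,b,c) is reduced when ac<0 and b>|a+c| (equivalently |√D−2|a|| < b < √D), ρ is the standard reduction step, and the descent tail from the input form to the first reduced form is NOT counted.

D = 240, ⌊√D⌋ = 15
descent: ρ → (10,0,-6)
descent: ρ → (-6,12,4)  [lands on river]
river: ρ → (4,12,-6)
ρ-cycle length = 2 (tail of 2 descent steps not counted)

2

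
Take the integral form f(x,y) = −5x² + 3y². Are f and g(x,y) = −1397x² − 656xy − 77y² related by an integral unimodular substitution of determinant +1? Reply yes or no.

D₁ = 60, D₂ = 60
river cycle of f (length 2): (3, 6, -2), (-2, 6, 3)
river cycle of g (length 2): (3, 6, -2), (-2, 6, 3)
cycles coincide ⇒ equivalent

yes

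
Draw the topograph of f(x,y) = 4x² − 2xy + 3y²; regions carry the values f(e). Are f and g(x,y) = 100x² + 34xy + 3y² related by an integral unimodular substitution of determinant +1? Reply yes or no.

D₁ = -44, D₂ = -44
f: flip: (4,-2,3)→(3,2,4)
f: reduced (well bottom): (3,2,4) with a≤c, −a<b≤a
g: flip: (100,34,3)→(3,-34,100)
g: translate: b→2 (≡-34 mod 6), so (3,-34,100)→(3,2,4)
g: reduced (well bottom): (3,2,4) with a≤c, −a<b≤a
reduced forms (3, 2, 4) vs (3, 2, 4) ⇒ equivalent

yes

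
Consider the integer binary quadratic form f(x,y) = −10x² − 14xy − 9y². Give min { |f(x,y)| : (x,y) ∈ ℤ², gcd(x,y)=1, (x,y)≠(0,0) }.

translate: b→-6 (≡14 mod 20), so (10,14,9)→(10,-6,5)
flip: (10,-6,5)→(5,6,10)
translate: b→-4 (≡6 mod 10), so (5,6,10)→(5,-4,9)
reduced (well bottom): (5,-4,9) with a≤c, −a<b≤a
well minimum |f| = |-5| = 5 (negative-definite)

5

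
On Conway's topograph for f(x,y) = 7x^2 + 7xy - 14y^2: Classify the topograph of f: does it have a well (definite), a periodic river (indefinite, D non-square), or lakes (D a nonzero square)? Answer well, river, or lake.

D = b²−4ac = 7² − 4·7·(-14) = 441
D = 21² is a perfect square ⇒ form factors over ℤ ⇒ lakes

lake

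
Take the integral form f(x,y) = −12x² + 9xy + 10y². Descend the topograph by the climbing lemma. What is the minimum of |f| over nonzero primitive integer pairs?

river: ρ → (10,11,-11)
river: ρ → (-11,11,10)
river: ρ → (10,9,-12)
river: ρ → (-12,15,7)
river: ρ → (7,13,-14)
river: ρ → (-14,15,6)
river: ρ → (6,21,-5)
river: ρ → (-5,19,10)
river: ρ → (10,21,-3)
river: ρ → (-3,21,10)
river: ρ → (10,19,-5)
river: ρ → (-5,21,6)
river: ρ → (6,15,-14)
river: ρ → (-14,13,7)
river: ρ → (7,15,-12)
river: ρ → (-12,9,10)
closes: descent 0, river 16
min |a| on river = 3

3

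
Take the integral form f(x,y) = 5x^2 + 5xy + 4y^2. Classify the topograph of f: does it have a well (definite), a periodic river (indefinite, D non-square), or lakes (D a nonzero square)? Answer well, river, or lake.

D = b²−4ac = 5² − 4·5·4 = -55
D < 0 ⇒ definite ⇒ every region one sign ⇒ single well

well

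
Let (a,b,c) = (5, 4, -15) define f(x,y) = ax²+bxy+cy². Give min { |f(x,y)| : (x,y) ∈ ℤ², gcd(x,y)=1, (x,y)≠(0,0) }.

descent: ρ → (-15,-4,5)
descent: ρ → (5,14,-6)  [lands on river]
river: ρ → (-6,10,9)
river: ρ → (9,8,-7)
river: ρ → (-7,6,10)
river: ρ → (10,14,-3)
river: ρ → (-3,16,5)
closes: descent 2, river 6
min |a| on river = 3

3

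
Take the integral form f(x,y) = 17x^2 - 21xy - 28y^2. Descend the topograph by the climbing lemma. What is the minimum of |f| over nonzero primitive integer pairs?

descent: ρ → (-28,21,17)  [lands on river]
river: ρ → (17,47,-2)
river: ρ → (-2,45,40)
river: ρ → (40,35,-7)
river: ρ → (-7,35,40)
river: ρ → (40,45,-2)
river: ρ → (-2,47,17)
river: ρ → (17,21,-28)
river: ρ → (-28,35,10)
river: ρ → (10,45,-8)
river: ρ → (-8,35,35)
river: ρ → (35,35,-8)
river: ρ → (-8,45,10)
river: ρ → (10,35,-28)
closes: descent 1, river 14
min |a| on river = 2

2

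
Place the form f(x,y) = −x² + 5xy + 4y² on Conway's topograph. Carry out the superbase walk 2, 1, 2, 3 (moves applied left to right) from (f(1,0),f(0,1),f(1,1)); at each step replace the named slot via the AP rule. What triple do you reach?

start (-1,4,8) = (f(1,0),f(0,1),f(1,1))
replace slot 2: 2·((-1)+8) − 4 = 10 → (-1,10,8)
replace slot 1: 2·(10+8) − (-1) = 37 → (37,10,8)
replace slot 2: 2·(37+8) − 10 = 80 → (37,80,8)
replace slot 3: 2·(37+80) − 8 = 226 → (37,80,226)

37,80,226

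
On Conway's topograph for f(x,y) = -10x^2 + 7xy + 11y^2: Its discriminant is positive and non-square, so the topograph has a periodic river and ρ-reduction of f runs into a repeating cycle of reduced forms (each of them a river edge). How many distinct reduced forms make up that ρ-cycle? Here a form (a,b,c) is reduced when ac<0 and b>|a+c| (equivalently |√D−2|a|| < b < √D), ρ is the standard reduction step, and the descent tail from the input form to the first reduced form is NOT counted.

D = 489, ⌊√D⌋ = 22
river: ρ → (11,15,-6)
river: ρ → (-6,21,2)
river: ρ → (2,19,-16)
river: ρ → (-16,13,5)
river: ρ → (5,17,-10)
river: ρ → (-10,3,12)
river: ρ → (12,21,-1)
river: ρ → (-1,21,12)
river: ρ → (12,3,-10)
river: ρ → (-10,17,5)
river: ρ → (5,13,-16)
river: ρ → (-16,19,2)
river: ρ → (2,21,-6)
river: ρ → (-6,15,11)
river: ρ → (11,7,-10)
river: ρ → (-10,13,8)
river: ρ → (8,19,-4)
river: ρ → (-4,21,3)
river: ρ → (3,21,-4)
river: ρ → (-4,19,8)
river: ρ → (8,13,-10)
river: ρ → (-10,7,11)
ρ-cycle length = 22 (tail of 0 descent steps not counted)

22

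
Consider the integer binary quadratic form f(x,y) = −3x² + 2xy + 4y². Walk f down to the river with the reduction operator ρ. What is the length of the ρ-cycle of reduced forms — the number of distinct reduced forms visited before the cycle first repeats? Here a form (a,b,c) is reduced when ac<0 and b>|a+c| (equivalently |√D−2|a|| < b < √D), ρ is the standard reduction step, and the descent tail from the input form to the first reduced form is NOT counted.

D = 52, ⌊√D⌋ = 7
river: ρ → (4,6,-1)
river: ρ → (-1,6,4)
river: ρ → (4,2,-3)
river: ρ → (-3,4,3)
river: ρ → (3,2,-4)
river: ρ → (-4,6,1)
river: ρ → (1,6,-4)
river: ρ → (-4,2,3)
river: ρ → (3,4,-3)
river: ρ → (-3,2,4)
ρ-cycle length = 10 (tail of 0 descent steps not counted)

10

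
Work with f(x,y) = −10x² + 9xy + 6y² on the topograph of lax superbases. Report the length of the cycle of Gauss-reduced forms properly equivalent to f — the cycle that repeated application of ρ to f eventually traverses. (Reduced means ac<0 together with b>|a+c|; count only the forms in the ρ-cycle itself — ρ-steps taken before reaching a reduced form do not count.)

D = 321, ⌊√D⌋ = 17
river: ρ → (6,15,-4)
river: ρ → (-4,17,2)
river: ρ → (2,15,-12)
river: ρ → (-12,9,5)
river: ρ → (5,11,-10)
river: ρ → (-10,9,6)
ρ-cycle length = 6 (tail of 0 descent steps not counted)

6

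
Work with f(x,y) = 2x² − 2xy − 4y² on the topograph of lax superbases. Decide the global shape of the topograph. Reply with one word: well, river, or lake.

D = b²−4ac = (-2)² − 4·2·(-4) = 36
D = 6² is a perfect square ⇒ form factors over ℤ ⇒ lakes

lake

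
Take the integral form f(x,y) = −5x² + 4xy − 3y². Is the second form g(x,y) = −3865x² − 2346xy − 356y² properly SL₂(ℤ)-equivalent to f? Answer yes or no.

D₁ = -44, D₂ = -44
f is negative-definite; reduce −f:
−f: flip: (5,-4,3)→(3,4,5)
−f: translate: b→-2 (≡4 mod 6), so (3,4,5)→(3,-2,4)
−f: reduced (well bottom): (3,-2,4) with a≤c, −a<b≤a
flip sign back: reduced form of f is (-3,2,-4)
g is negative-definite; reduce −g:
−g: flip: (3865,2346,356)→(356,-2346,3865)
−g: translate: b→-210 (≡-2346 mod 712), so (356,-2346,3865)→(356,-210,31)
−g: flip: (356,-210,31)→(31,210,356)
−g: translate: b→24 (≡210 mod 62), so (31,210,356)→(31,24,5)
−g: flip: (31,24,5)→(5,-24,31)
−g: translate: b→-4 (≡-24 mod 10), so (5,-24,31)→(5,-4,3)
−g: flip: (5,-4,3)→(3,4,5)
−g: translate: b→-2 (≡4 mod 6), so (3,4,5)→(3,-2,4)
−g: reduced (well bottom): (3,-2,4) with a≤c, −a<b≤a
flip sign back: reduced form of g is (-3,2,-4)
reduced forms (-3, 2, -4) vs (-3, 2, -4) ⇒ equivalent

yes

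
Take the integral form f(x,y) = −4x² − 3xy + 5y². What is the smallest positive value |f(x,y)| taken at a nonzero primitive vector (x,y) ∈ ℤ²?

descent: ρ → (5,3,-4)  [lands on river]
river: ρ → (-4,5,4)
river: ρ → (4,3,-5)
river: ρ → (-5,7,2)
river: ρ → (2,9,-1)
river: ρ → (-1,9,2)
river: ρ → (2,7,-5)
river: ρ → (-5,3,4)
river: ρ → (4,5,-4)
river: ρ → (-4,3,5)
river: ρ → (5,7,-2)
river: ρ → (-2,9,1)
river: ρ → (1,9,-2)
river: ρ → (-2,7,5)
closes: descent 1, river 14
min |a| on river = 1

1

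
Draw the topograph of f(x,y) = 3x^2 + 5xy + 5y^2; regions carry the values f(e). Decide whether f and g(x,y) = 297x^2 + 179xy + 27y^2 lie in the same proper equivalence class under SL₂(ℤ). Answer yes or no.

D₁ = -35, D₂ = -35
f: translate: b→-1 (≡5 mod 6), so (3,5,5)→(3,-1,3)
f: flip: (3,-1,3)→(3,1,3)
f: reduced (well bottom): (3,1,3) with a≤c, −a<b≤a
g: flip: (297,179,27)→(27,-179,297)
g: translate: b→-17 (≡-179 mod 54), so (27,-179,297)→(27,-17,3)
g: flip: (27,-17,3)→(3,17,27)
g: translate: b→-1 (≡17 mod 6), so (3,17,27)→(3,-1,3)
g: flip: (3,-1,3)→(3,1,3)
g: reduced (well bottom): (3,1,3) with a≤c, −a<b≤a
reduced forms (3, 1, 3) vs (3, 1, 3) ⇒ equivalent

yes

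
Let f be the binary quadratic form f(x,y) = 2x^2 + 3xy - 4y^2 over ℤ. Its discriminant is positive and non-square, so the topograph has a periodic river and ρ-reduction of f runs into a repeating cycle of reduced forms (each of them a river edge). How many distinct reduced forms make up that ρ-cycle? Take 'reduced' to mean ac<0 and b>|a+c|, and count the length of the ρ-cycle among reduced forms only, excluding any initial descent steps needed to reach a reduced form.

D = 41, ⌊√D⌋ = 6
river: ρ → (-4,5,1)
river: ρ → (1,5,-4)
river: ρ → (-4,3,2)
river: ρ → (2,5,-2)
river: ρ → (-2,3,4)
river: ρ → (4,5,-1)
river: ρ → (-1,5,4)
river: ρ → (4,3,-2)
river: ρ → (-2,5,2)
river: ρ → (2,3,-4)
ρ-cycle length = 10 (tail of 0 descent steps not counted)

10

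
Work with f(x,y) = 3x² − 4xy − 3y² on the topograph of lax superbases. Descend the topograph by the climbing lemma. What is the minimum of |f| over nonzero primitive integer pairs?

descent: ρ → (-3,4,3)  [lands on river]
river: ρ → (3,2,-4)
river: ρ → (-4,6,1)
river: ρ → (1,6,-4)
river: ρ → (-4,2,3)
river: ρ → (3,4,-3)
river: ρ → (-3,2,4)
river: ρ → (4,6,-1)
river: ρ → (-1,6,4)
river: ρ → (4,2,-3)
closes: descent 1, river 10
min |a| on river = 1

1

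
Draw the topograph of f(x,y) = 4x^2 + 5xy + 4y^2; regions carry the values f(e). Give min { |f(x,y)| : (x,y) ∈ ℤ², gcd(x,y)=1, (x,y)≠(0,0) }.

translate: b→-3 (≡5 mod 8), so (4,5,4)→(4,-3,3)
flip: (4,-3,3)→(3,3,4)
reduced (well bottom): (3,3,4) with a≤c, −a<b≤a
well minimum = a = 3

3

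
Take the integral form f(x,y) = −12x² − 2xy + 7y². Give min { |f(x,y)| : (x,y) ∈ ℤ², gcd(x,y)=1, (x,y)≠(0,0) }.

descent: ρ → (7,16,-3)  [lands on river]
river: ρ → (-3,14,12)
river: ρ → (12,10,-5)
river: ρ → (-5,10,12)
river: ρ → (12,14,-3)
river: ρ → (-3,16,7)
river: ρ → (7,12,-7)
river: ρ → (-7,16,3)
river: ρ → (3,14,-12)
river: ρ → (-12,10,5)
river: ρ → (5,10,-12)
river: ρ → (-12,14,3)
river: ρ → (3,16,-7)
river: ρ → (-7,12,7)
closes: descent 1, river 14
min |a| on river = 3

3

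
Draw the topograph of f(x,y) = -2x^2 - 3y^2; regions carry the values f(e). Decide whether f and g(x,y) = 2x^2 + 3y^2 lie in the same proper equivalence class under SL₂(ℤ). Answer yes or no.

D₁ = -24, D₂ = -24
f is negative-definite; reduce −f:
−f: reduced (well bottom): (2,0,3) with a≤c, −a<b≤a
flip sign back: reduced form of f is (-2,0,-3)
g: reduced (well bottom): (2,0,3) with a≤c, −a<b≤a
reduced forms (-2, 0, -3) vs (2, 0, 3) ⇒ inequivalent

no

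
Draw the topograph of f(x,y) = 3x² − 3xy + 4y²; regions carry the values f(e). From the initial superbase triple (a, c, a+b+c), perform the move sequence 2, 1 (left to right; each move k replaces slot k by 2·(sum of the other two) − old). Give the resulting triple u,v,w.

start (3,4,4) = (f(1,0),f(0,1),f(1,1))
replace slot 2: 2·(3+4) − 4 = 10 → (3,10,4)
replace slot 1: 2·(10+4) − 3 = 25 → (25,10,4)

25,10,4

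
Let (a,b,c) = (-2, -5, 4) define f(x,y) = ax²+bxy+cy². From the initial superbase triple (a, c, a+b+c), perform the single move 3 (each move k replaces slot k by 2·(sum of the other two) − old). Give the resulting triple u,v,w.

start (-2,4,-3) = (f(1,0),f(0,1),f(1,1))
replace slot 3: 2·((-2)+4) − (-3) = 7 → (-2,4,7)

-2,4,7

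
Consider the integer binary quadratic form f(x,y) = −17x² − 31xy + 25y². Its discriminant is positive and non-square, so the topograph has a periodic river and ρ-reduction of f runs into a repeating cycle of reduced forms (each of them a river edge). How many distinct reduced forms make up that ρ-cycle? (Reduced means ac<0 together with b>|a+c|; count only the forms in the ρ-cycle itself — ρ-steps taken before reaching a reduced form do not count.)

D = 2661, ⌊√D⌋ = 51
descent: ρ → (25,31,-17)  [lands on river]
river: ρ → (-17,37,19)
river: ρ → (19,39,-15)
river: ρ → (-15,51,1)
river: ρ → (1,51,-15)
river: ρ → (-15,39,19)
river: ρ → (19,37,-17)
river: ρ → (-17,31,25)
river: ρ → (25,19,-23)
river: ρ → (-23,27,21)
river: ρ → (21,15,-29)
river: ρ → (-29,43,7)
river: ρ → (7,41,-35)
river: ρ → (-35,29,13)
river: ρ → (13,49,-5)
river: ρ → (-5,51,3)
river: ρ → (3,51,-5)
river: ρ → (-5,49,13)
river: ρ → (13,29,-35)
river: ρ → (-35,41,7)
river: ρ → (7,43,-29)
river: ρ → (-29,15,21)
river: ρ → (21,27,-23)
river: ρ → (-23,19,25)
ρ-cycle length = 24 (tail of 1 descent step not counted)

24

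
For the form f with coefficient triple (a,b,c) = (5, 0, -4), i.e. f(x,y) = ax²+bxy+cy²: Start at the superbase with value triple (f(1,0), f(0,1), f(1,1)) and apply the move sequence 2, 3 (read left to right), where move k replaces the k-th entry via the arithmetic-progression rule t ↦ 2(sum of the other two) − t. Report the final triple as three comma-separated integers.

start (5,-4,1) = (f(1,0),f(0,1),f(1,1))
replace slot 2: 2·(5+1) − (-4) = 16 → (5,16,1)
replace slot 3: 2·(5+16) − 1 = 41 → (5,16,41)

5,16,41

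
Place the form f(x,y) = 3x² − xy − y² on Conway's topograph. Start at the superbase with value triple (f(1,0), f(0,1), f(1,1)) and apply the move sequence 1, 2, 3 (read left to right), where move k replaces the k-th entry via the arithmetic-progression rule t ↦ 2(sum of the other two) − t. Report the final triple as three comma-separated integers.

start (3,-1,1) = (f(1,0),f(0,1),f(1,1))
replace slot 1: 2·((-1)+1) − 3 = -3 → (-3,-1,1)
replace slot 2: 2·((-3)+1) − (-1) = -3 → (-3,-3,1)
replace slot 3: 2·((-3)+(-3)) − 1 = -13 → (-3,-3,-13)

-3,-3,-13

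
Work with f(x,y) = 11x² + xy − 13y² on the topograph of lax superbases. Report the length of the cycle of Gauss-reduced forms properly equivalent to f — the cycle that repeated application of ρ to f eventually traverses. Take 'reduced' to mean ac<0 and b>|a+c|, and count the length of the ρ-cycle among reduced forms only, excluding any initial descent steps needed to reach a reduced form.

D = 573, ⌊√D⌋ = 23
descent: ρ → (-13,-1,11)
descent: ρ → (11,23,-1)  [lands on river]
river: ρ → (-1,23,11)
river: ρ → (11,21,-3)
river: ρ → (-3,21,11)
ρ-cycle length = 4 (tail of 2 descent steps not counted)

4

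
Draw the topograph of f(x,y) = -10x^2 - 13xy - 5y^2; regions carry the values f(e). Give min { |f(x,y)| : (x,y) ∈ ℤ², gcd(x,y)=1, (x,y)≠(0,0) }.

translate: b→-7 (≡13 mod 20), so (10,13,5)→(10,-7,2)
flip: (10,-7,2)→(2,7,10)
translate: b→-1 (≡7 mod 4), so (2,7,10)→(2,-1,4)
reduced (well bottom): (2,-1,4) with a≤c, −a<b≤a
well minimum |f| = |-2| = 2 (negative-definite)

2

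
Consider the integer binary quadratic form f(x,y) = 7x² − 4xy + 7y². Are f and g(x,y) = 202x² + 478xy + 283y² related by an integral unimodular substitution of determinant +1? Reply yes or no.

D₁ = -180, D₂ = -180
f: flip: (7,-4,7)→(7,4,7)
f: reduced (well bottom): (7,4,7) with a≤c, −a<b≤a
g: translate: b→74 (≡478 mod 404), so (202,478,283)→(202,74,7)
g: flip: (202,74,7)→(7,-74,202)
g: translate: b→-4 (≡-74 mod 14), so (7,-74,202)→(7,-4,7)
g: flip: (7,-4,7)→(7,4,7)
g: reduced (well bottom): (7,4,7) with a≤c, −a<b≤a
reduced forms (7, 4, 7) vs (7, 4, 7) ⇒ equivalent

yes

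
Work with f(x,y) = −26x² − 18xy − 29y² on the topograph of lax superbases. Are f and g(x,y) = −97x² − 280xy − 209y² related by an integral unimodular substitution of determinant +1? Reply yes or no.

D₁ = -2692, D₂ = -2692
f is negative-definite; reduce −f:
−f: reduced (well bottom): (26,18,29) with a≤c, −a<b≤a
flip sign back: reduced form of f is (-26,-18,-29)
g is negative-definite; reduce −g:
−g: translate: b→86 (≡280 mod 194), so (97,280,209)→(97,86,26)
−g: flip: (97,86,26)→(26,-86,97)
−g: translate: b→18 (≡-86 mod 52), so (26,-86,97)→(26,18,29)
−g: reduced (well bottom): (26,18,29) with a≤c, −a<b≤a
flip sign back: reduced form of g is (-26,-18,-29)
reduced forms (-26, -18, -29) vs (-26, -18, -29) ⇒ equivalent

yes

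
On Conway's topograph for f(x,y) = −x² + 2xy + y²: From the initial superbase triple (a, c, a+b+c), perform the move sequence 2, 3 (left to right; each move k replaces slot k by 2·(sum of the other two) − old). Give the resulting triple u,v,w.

start (-1,1,2) = (f(1,0),f(0,1),f(1,1))
replace slot 2: 2·((-1)+2) − 1 = 1 → (-1,1,2)
replace slot 3: 2·((-1)+1) − 2 = -2 → (-1,1,-2)

-1,1,-2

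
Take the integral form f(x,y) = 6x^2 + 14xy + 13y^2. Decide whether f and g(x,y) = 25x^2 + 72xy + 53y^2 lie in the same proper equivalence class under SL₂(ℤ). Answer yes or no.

D₁ = -116, D₂ = -116
f: translate: b→2 (≡14 mod 12), so (6,14,13)→(6,2,5)
f: flip: (6,2,5)→(5,-2,6)
f: reduced (well bottom): (5,-2,6) with a≤c, −a<b≤a
g: translate: b→22 (≡72 mod 50), so (25,72,53)→(25,22,6)
g: flip: (25,22,6)→(6,-22,25)
g: translate: b→2 (≡-22 mod 12), so (6,-22,25)→(6,2,5)
g: flip: (6,2,5)→(5,-2,6)
g: reduced (well bottom): (5,-2,6) with a≤c, −a<b≤a
reduced forms (5, -2, 6) vs (5, -2, 6) ⇒ equivalent

yes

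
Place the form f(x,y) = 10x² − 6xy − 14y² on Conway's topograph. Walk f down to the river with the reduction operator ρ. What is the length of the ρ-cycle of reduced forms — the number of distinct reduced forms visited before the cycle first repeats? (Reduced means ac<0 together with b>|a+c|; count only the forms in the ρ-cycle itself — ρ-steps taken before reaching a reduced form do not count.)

D = 596, ⌊√D⌋ = 24
descent: ρ → (-14,6,10)  [lands on river]
river: ρ → (10,14,-10)
river: ρ → (-10,6,14)
river: ρ → (14,22,-2)
river: ρ → (-2,22,14)
river: ρ → (14,6,-10)
river: ρ → (-10,14,10)
river: ρ → (10,6,-14)
river: ρ → (-14,22,2)
river: ρ → (2,22,-14)
ρ-cycle length = 10 (tail of 1 descent step not counted)

10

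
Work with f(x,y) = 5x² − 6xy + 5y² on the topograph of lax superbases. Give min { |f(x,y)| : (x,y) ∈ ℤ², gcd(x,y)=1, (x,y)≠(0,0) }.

translate: b→4 (≡-6 mod 10), so (5,-6,5)→(5,4,4)
flip: (5,4,4)→(4,-4,5)
translate: b→4 (≡-4 mod 8), so (4,-4,5)→(4,4,5)
reduced (well bottom): (4,4,5) with a≤c, −a<b≤a
well minimum = a = 4

4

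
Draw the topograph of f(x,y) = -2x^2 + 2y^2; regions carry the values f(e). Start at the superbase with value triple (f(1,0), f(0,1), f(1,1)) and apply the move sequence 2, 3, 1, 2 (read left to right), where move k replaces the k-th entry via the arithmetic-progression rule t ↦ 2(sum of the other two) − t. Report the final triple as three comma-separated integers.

start (-2,2,0) = (f(1,0),f(0,1),f(1,1))
replace slot 2: 2·((-2)+0) − 2 = -6 → (-2,-6,0)
replace slot 3: 2·((-2)+(-6)) − 0 = -16 → (-2,-6,-16)
replace slot 1: 2·((-6)+(-16)) − (-2) = -42 → (-42,-6,-16)
replace slot 2: 2·((-42)+(-16)) − (-6) = -110 → (-42,-110,-16)

-42,-110,-16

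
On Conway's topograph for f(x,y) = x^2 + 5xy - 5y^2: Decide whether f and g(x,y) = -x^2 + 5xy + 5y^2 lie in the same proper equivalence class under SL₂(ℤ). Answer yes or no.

D₁ = 45, D₂ = 45
river cycle of f (length 2): (-5, 5, 1), (1, 5, -5)
river cycle of g (length 2): (5, 5, -1), (-1, 5, 5)
cycles differ ⇒ inequivalent

no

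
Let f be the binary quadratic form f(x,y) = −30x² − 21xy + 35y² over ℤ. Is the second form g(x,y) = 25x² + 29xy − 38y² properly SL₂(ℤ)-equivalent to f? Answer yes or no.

D₁ = 4641, D₂ = 4641
river cycle of f (length 8): (35, 21, -30), (-30, 39, 26), (26, 65, -4), (-4, 63, 42), (42, 21, -25), (-25, 29, 38), (38, 47, -16), (-16, 49, 35)
river cycle of g (length 8): (-38, 47, 16), (16, 49, -35), (-35, 21, 30), (30, 39, -26), (-26, 65, 4), (4, 63, -42), (-42, 21, 25), (25, 29, -38)
cycles differ ⇒ inequivalent

no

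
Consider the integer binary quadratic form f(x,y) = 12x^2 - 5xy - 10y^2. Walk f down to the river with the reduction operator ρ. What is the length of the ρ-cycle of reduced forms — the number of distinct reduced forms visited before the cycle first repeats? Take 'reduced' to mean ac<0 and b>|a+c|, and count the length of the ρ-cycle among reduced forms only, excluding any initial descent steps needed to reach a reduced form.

D = 505, ⌊√D⌋ = 22
descent: ρ → (-10,5,12)  [lands on river]
river: ρ → (12,19,-3)
river: ρ → (-3,17,18)
river: ρ → (18,19,-2)
river: ρ → (-2,21,8)
river: ρ → (8,11,-12)
river: ρ → (-12,13,7)
river: ρ → (7,15,-10)
ρ-cycle length = 8 (tail of 1 descent step not counted)

8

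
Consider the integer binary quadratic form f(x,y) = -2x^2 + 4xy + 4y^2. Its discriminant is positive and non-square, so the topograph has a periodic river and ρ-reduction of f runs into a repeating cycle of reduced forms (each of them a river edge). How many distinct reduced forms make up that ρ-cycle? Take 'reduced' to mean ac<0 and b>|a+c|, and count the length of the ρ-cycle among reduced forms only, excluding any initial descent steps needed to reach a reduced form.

D = 48, ⌊√D⌋ = 6
river: ρ → (4,4,-2)
river: ρ → (-2,4,4)
ρ-cycle length = 2 (tail of 0 descent steps not counted)

2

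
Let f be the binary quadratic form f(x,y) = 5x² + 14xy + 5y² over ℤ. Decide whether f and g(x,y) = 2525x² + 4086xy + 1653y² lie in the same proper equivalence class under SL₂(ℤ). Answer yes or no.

D₁ = 96, D₂ = 96
river cycle of f (length 4): (5, 6, -3), (-3, 6, 5), (5, 4, -4), (-4, 4, 5)
river cycle of g (length 4): (5, 6, -3), (-3, 6, 5), (5, 4, -4), (-4, 4, 5)
cycles coincide ⇒ equivalent

yes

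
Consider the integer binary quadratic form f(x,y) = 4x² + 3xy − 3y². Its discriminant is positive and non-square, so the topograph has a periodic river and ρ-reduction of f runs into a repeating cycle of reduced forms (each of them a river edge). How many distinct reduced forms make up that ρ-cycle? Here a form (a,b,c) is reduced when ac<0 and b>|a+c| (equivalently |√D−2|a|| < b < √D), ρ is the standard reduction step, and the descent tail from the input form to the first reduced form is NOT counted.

D = 57, ⌊√D⌋ = 7
river: ρ → (-3,3,4)
river: ρ → (4,5,-2)
river: ρ → (-2,7,1)
river: ρ → (1,7,-2)
river: ρ → (-2,5,4)
river: ρ → (4,3,-3)
ρ-cycle length = 6 (tail of 0 descent steps not counted)

6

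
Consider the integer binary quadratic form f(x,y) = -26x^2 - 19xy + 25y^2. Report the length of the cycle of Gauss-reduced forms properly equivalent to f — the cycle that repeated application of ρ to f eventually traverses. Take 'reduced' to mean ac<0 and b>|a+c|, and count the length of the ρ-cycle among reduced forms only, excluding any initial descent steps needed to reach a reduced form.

D = 2961, ⌊√D⌋ = 54
descent: ρ → (25,19,-26)  [lands on river]
river: ρ → (-26,33,18)
river: ρ → (18,39,-20)
river: ρ → (-20,41,16)
river: ρ → (16,23,-38)
river: ρ → (-38,53,1)
river: ρ → (1,53,-38)
river: ρ → (-38,23,16)
river: ρ → (16,41,-20)
river: ρ → (-20,39,18)
river: ρ → (18,33,-26)
river: ρ → (-26,19,25)
river: ρ → (25,31,-20)
river: ρ → (-20,49,7)
river: ρ → (7,49,-20)
river: ρ → (-20,31,25)
ρ-cycle length = 16 (tail of 1 descent step not counted)

16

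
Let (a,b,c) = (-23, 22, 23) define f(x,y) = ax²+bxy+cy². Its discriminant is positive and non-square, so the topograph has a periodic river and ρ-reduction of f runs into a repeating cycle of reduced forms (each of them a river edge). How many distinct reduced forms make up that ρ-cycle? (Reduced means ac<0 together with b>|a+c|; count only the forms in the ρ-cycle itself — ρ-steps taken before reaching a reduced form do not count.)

D = 2600, ⌊√D⌋ = 50
river: ρ → (23,24,-22)
river: ρ → (-22,20,25)
river: ρ → (25,30,-17)
river: ρ → (-17,38,17)
river: ρ → (17,30,-25)
river: ρ → (-25,20,22)
river: ρ → (22,24,-23)
river: ρ → (-23,22,23)
ρ-cycle length = 8 (tail of 0 descent steps not counted)

8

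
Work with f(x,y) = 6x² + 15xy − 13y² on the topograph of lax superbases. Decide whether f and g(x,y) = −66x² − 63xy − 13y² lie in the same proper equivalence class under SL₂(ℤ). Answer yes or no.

D₁ = 537, D₂ = 537
river cycle of f (length 16): (-13, 11, 8), (8, 21, -3), (-3, 21, 8), (8, 11, -13), (-13, 15, 6), (6, 21, -4), (-4, 19, 11), (11, 3, -12), (-12, 21, 2), (2, 23, -1), … (6 more)
river cycle of g (length 16): (-13, 11, 8), (8, 21, -3), (-3, 21, 8), (8, 11, -13), (-13, 15, 6), (6, 21, -4), (-4, 19, 11), (11, 3, -12), (-12, 21, 2), (2, 23, -1), … (6 more)
cycles coincide ⇒ equivalent

yes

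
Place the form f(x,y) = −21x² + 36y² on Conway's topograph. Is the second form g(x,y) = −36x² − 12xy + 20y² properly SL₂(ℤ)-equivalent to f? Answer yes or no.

D₁ = 3024, D₂ = 3024
river cycle of f (length 4): (-21, 42, 15), (15, 48, -12), (-12, 48, 15), (15, 42, -21)
river cycle of g (length 4): (20, 52, -4), (-4, 52, 20), (20, 28, -28), (-28, 28, 20)
cycles differ ⇒ inequivalent

no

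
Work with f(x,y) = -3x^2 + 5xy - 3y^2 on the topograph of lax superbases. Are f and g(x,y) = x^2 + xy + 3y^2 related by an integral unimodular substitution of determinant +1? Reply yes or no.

D₁ = -11, D₂ = -11
f is negative-definite; reduce −f:
−f: translate: b→1 (≡-5 mod 6), so (3,-5,3)→(3,1,1)
−f: flip: (3,1,1)→(1,-1,3)
−f: translate: b→1 (≡-1 mod 2), so (1,-1,3)→(1,1,3)
−f: reduced (well bottom): (1,1,3) with a≤c, −a<b≤a
flip sign back: reduced form of f is (-1,-1,-3)
g: reduced (well bottom): (1,1,3) with a≤c, −a<b≤a
reduced forms (-1, -1, -3) vs (1, 1, 3) ⇒ inequivalent

no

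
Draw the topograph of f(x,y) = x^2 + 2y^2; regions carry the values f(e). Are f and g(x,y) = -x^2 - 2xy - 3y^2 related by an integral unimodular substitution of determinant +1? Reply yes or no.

D₁ = -8, D₂ = -8
f: reduced (well bottom): (1,0,2) with a≤c, −a<b≤a
g is negative-definite; reduce −g:
−g: translate: b→0 (≡2 mod 2), so (1,2,3)→(1,0,2)
−g: reduced (well bottom): (1,0,2) with a≤c, −a<b≤a
flip sign back: reduced form of g is (-1,0,-2)
reduced forms (1, 0, 2) vs (-1, 0, -2) ⇒ inequivalent

no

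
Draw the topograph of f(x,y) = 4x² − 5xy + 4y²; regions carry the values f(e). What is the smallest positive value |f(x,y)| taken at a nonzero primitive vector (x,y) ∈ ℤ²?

translate: b→3 (≡-5 mod 8), so (4,-5,4)→(4,3,3)
flip: (4,3,3)→(3,-3,4)
translate: b→3 (≡-3 mod 6), so (3,-3,4)→(3,3,4)
reduced (well bottom): (3,3,4) with a≤c, −a<b≤a
well minimum = a = 3

3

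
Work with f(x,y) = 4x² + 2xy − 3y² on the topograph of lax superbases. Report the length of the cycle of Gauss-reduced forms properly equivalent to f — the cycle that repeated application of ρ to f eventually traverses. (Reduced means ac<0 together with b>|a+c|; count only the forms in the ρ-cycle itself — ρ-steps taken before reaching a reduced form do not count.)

D = 52, ⌊√D⌋ = 7
river: ρ → (-3,4,3)
river: ρ → (3,2,-4)
river: ρ → (-4,6,1)
river: ρ → (1,6,-4)
river: ρ → (-4,2,3)
river: ρ → (3,4,-3)
river: ρ → (-3,2,4)
river: ρ → (4,6,-1)
river: ρ → (-1,6,4)
river: ρ → (4,2,-3)
ρ-cycle length = 10 (tail of 0 descent steps not counted)

10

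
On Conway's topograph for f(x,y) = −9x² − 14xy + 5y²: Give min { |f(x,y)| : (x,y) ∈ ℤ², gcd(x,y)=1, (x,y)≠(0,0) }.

descent: ρ → (5,14,-9)  [lands on river]
river: ρ → (-9,4,10)
river: ρ → (10,16,-3)
river: ρ → (-3,14,15)
river: ρ → (15,16,-2)
river: ρ → (-2,16,15)
river: ρ → (15,14,-3)
river: ρ → (-3,16,10)
river: ρ → (10,4,-9)
river: ρ → (-9,14,5)
river: ρ → (5,16,-6)
river: ρ → (-6,8,13)
river: ρ → (13,18,-1)
river: ρ → (-1,18,13)
river: ρ → (13,8,-6)
river: ρ → (-6,16,5)
closes: descent 1, river 16
min |a| on river = 1

1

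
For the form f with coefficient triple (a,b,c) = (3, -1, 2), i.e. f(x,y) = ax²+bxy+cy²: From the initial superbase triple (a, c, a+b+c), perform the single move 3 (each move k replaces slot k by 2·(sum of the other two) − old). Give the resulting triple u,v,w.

start (3,2,4) = (f(1,0),f(0,1),f(1,1))
replace slot 3: 2·(3+2) − 4 = 6 → (3,2,6)

3,2,6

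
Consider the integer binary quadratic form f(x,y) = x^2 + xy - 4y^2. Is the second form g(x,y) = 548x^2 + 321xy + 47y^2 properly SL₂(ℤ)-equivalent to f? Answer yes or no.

D₁ = 17, D₂ = 17
river cycle of f (length 6): (1, 3, -2), (-2, 1, 2), (2, 3, -1), (-1, 3, 2), (2, 1, -2), (-2, 3, 1)
river cycle of g (length 6): (1, 3, -2), (-2, 1, 2), (2, 3, -1), (-1, 3, 2), (2, 1, -2), (-2, 3, 1)
cycles coincide ⇒ equivalent

yes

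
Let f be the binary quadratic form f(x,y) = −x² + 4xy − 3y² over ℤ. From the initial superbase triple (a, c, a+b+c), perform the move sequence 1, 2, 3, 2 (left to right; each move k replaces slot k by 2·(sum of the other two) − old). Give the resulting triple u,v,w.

start (-1,-3,0) = (f(1,0),f(0,1),f(1,1))
replace slot 1: 2·((-3)+0) − (-1) = -5 → (-5,-3,0)
replace slot 2: 2·((-5)+0) − (-3) = -7 → (-5,-7,0)
replace slot 3: 2·((-5)+(-7)) − 0 = -24 → (-5,-7,-24)
replace slot 2: 2·((-5)+(-24)) − (-7) = -51 → (-5,-51,-24)

-5,-51,-24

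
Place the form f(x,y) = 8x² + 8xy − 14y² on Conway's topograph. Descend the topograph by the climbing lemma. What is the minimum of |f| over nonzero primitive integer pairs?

river: ρ → (-14,20,2)
river: ρ → (2,20,-14)
river: ρ → (-14,8,8)
river: ρ → (8,8,-14)
closes: descent 0, river 4
min |a| on river = 2

2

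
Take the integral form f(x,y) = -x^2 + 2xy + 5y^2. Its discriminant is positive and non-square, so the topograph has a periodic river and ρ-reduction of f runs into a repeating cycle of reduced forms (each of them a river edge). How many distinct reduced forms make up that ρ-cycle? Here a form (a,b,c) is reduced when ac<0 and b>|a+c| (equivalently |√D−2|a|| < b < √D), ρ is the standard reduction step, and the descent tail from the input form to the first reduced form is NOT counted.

D = 24, ⌊√D⌋ = 4
descent: ρ → (5,-2,-1)
descent: ρ → (-1,4,2)  [lands on river]
river: ρ → (2,4,-1)
ρ-cycle length = 2 (tail of 2 descent steps not counted)

2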